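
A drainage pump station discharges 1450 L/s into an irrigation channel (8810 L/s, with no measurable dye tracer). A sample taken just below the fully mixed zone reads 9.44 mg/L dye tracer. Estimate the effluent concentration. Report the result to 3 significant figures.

Mass balance: 8810·0 + 1450·Cₑ = 10260·9.440
→ Cₑ = (10260·9.440 − 8810·0) / 1450 = 66.80 mg/L.

66.8 mg/L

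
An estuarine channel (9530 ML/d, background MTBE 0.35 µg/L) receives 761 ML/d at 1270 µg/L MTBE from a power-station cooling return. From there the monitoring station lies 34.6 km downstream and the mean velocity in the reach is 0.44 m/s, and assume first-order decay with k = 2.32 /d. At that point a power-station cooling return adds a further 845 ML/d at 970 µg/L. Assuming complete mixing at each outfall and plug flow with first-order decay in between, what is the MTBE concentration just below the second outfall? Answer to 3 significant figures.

Flow-weighted average: C = (9530·0.3500 + 761.0·1270) / 10290 = 969800/10290 = 94.24 µg/L; combined flow 10290 ML/d.
Travel time t = 34.6·1000 / 0.44 = 78640 s = 21.84 h.
First-order decay: C = 94.24·exp(−k·t) = 94.24·0.1211 = 11.41 µg/L.
At the second outfall, C = (10290·11.41 + 845.0·970.0) / (10290 + 845.0) = 84.15 µg/L.

84.1 µg/L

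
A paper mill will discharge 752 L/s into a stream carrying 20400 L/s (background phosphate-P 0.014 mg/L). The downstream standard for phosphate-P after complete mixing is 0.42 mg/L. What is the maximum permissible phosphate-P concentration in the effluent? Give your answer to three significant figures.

11.4 mg/L

At the limit, (Qr·Cr + Qe·Cₑ)/(Qr + Qe) = 0.42:
Cₑ = (21150·0.42 − 20400·0.01400) / 752.0 = 11.43 mg/L.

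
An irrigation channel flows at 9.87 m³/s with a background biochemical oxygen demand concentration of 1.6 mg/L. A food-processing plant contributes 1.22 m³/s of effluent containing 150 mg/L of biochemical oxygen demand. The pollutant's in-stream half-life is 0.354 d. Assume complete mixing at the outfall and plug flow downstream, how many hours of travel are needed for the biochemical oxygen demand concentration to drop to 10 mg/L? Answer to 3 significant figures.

Flow-weighted average: C = (9.870·1.600 + 1.220·150.0) / 11.09 = 198.8/11.09 = 17.93 mg/L.
Half-life 0.354 d → k = ln 2 / 0.354 = 1.958 d⁻¹.
17.93·exp(−k·t) = 10 → t = ln(17.93/10)/k = 25750 s = 7.154 h.

7.15 h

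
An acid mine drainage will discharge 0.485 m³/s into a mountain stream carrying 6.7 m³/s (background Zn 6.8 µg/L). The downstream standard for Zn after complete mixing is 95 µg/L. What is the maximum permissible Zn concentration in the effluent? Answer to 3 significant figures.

1310 µg/L

At the limit, (Qr·Cr + Qe·Cₑ)/(Qr + Qe) = 95:
Cₑ = (7.185·95 − 6.700·6.800) / 0.4850 = 1313 µg/L.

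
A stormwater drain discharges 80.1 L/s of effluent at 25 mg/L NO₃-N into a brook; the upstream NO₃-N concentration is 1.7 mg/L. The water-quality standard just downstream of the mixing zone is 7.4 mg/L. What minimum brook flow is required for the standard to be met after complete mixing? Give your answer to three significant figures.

Set C_mix = 7.4: (Q·1.700 + 80.10·25.00) / (Q + 80.10) = 7.4
→ Q = 80.10·(25.00 − 7.4)/(7.4 − 1.700) = 247.3 L/s.

247 L/s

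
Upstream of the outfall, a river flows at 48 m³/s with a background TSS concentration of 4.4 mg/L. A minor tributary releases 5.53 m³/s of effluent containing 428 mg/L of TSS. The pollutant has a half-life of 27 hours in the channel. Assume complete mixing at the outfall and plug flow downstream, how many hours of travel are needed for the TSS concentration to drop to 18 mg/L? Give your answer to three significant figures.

Mass balance: C = (48.00·4.400 + 5.530·428.0) / 53.53 = 2578/53.53 = 48.16 mg/L.
Half-life 27 h → k = ln 2 / 27 = 0.02567 h⁻¹ = 0.6161 d⁻¹.
48.16·exp(−k·t) = 18 → t = ln(48.16/18)/k = 138000 s = 38.34 h.

38.3 h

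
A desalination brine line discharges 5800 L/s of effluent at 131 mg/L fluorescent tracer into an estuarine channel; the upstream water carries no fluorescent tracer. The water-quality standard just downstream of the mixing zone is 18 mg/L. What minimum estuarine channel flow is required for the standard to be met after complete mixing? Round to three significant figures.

36400 L/s

Set C_mix = 18: (Q·0 + 5800·131.0) / (Q + 5800) = 18
→ Q = 5800·(131.0 − 18)/(18 − 0) = 36410 L/s.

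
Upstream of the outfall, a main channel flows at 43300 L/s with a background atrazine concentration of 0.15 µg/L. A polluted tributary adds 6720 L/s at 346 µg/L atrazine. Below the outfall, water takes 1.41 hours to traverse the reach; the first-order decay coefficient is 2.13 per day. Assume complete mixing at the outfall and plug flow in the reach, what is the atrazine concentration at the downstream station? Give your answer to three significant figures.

41.1 µg/L

Mass balance: C = (43300·0.1500 + 6720·346.0) / 50020 = 2332000/50020 = 46.61 µg/L.
After decay, C = 46.61 × e^(−kt) = 46.61 × 0.8824 = 41.13 µg/L.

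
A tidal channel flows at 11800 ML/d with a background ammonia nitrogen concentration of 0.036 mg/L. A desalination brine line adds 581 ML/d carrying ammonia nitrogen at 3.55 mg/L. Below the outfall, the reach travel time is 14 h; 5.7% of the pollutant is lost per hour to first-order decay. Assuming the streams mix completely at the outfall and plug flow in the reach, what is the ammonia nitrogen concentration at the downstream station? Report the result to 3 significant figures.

0.0883 mg/L

After mixing, C = (11800·0.03600 + 581.0·3.550) / 12380 = 2487/12380 = 0.2009 mg/L.
5.7%/h lost → k = −ln(1 − 0.057) = 0.05869 h⁻¹.
Applying C = C₀e^(−kt): 0.2009 × 0.4397 = 0.08834 mg/L.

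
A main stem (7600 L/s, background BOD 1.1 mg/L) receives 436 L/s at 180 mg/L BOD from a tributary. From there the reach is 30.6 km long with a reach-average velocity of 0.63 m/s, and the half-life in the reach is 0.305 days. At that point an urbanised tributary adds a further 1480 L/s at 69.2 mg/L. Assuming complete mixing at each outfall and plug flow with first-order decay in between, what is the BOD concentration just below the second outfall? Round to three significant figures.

Mixed concentration C = ΣQC/ΣQ = (7600·1.100 + 436.0·180.0) / 8036 = 86840/8036 = 10.81 mg/L; combined flow 8036 L/s.
Travel time t = 30.6·1000 / 0.63 = 48570 s = 13.49 h.
Half-life 0.305 d → k = ln 2 / 0.305 = 2.273 d⁻¹.
First-order decay: C = 10.81·exp(−k·t) = 10.81·0.2787 = 3.012 mg/L.
Second outfall: C = (8036·3.012 + 1480·69.20)/9516 = 13.31 mg/L.

13.3 mg/L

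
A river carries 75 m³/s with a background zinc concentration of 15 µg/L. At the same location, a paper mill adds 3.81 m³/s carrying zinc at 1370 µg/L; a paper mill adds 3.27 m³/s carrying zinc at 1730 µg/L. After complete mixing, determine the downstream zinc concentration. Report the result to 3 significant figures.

After mixing, C = (75.00·15.00 + 3.810·1370 + 3.270·1730) / 82.08 = 12000/82.08 = 146.2 µg/L.

146 µg/L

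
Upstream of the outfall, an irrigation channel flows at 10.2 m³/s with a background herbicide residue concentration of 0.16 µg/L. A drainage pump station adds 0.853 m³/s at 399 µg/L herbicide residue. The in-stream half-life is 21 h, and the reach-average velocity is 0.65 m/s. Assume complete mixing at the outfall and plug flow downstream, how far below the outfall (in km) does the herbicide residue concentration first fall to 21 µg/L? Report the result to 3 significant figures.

Flow-weighted average: C = (10.20·0.1600 + 0.8530·399.0) / 11.05 = 342.0/11.05 = 30.94 µg/L.
Half-life 21 h → k = ln 2 / 21 = 0.03301 h⁻¹ = 0.7922 d⁻¹.
Set 30.94·exp(−k·t) = 21 → t = ln(30.94/21)/k = 42270 s = 11.74 h.
Distance = v·t = 0.65·42270 = 27470 m = 27.47 km.

27.5 km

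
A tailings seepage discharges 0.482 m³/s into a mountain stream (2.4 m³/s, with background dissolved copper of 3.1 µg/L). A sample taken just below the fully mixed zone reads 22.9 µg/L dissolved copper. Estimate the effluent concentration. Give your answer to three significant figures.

Mass balance: 2.400·3.100 + 0.4820·Cₑ = 2.882·22.90
→ Cₑ = (2.882·22.90 − 2.400·3.100) / 0.4820 = 121.5 µg/L.

121 µg/L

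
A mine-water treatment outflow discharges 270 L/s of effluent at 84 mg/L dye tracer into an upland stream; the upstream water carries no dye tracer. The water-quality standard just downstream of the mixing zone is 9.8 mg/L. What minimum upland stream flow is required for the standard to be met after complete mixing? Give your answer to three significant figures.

2040 L/s

Set C_mix = 9.8: (Q·0 + 270.0·84.00) / (Q + 270.0) = 9.8
→ Q = 270.0·(84.00 − 9.8)/(9.8 − 0) = 2044 L/s.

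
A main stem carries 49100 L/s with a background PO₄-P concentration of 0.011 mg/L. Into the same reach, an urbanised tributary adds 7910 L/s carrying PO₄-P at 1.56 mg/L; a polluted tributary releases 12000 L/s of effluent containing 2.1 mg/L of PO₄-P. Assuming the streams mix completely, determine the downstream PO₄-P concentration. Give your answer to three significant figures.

0.552 mg/L

Flow-weighted average: C = (49100·0.01100 + 7910·1.560 + 12000·2.100) / 69010 = 38080/69010 = 0.5518 mg/L.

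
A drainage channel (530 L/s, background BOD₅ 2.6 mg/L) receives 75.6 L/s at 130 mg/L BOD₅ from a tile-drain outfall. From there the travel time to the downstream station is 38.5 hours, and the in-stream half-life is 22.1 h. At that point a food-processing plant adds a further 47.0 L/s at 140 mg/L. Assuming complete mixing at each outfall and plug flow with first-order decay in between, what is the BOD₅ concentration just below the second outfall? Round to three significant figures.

15.2 mg/L

Mixed concentration C = ΣQC/ΣQ = (530.0·2.600 + 75.60·130.0) / 605.6 = 11210/605.6 = 18.50 mg/L; combined flow 605.6 L/s.
Half-life 22.1 h → k = ln 2 / 22.1 = 0.03136 h⁻¹ = 0.7527 d⁻¹.
Applying C = C₀e^(−kt): 18.50 × 0.2989 = 5.532 mg/L.
Second outfall: C = (605.6·5.532 + 47.00·140.0)/652.6 = 15.22 mg/L.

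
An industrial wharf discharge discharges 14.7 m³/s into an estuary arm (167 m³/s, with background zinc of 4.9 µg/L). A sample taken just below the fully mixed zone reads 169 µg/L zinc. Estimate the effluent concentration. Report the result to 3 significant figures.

Mass balance: 167.0·4.900 + 14.70·Cₑ = 181.7·169.0
→ Cₑ = (181.7·169.0 − 167.0·4.900) / 14.70 = 2033 µg/L.

2030 µg/L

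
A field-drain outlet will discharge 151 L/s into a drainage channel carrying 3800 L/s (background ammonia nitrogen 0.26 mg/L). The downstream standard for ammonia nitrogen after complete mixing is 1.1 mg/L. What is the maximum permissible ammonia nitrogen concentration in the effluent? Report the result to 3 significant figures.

22.2 mg/L

At the limit, (Qr·Cr + Qe·Cₑ)/(Qr + Qe) = 1.1:
Cₑ = (3951·1.1 − 3800·0.2600) / 151.0 = 22.24 mg/L.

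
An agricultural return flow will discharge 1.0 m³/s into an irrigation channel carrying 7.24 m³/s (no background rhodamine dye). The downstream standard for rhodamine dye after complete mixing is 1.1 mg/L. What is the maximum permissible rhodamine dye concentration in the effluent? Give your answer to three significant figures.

9.06 mg/L

At the limit, (Qr·Cr + Qe·Cₑ)/(Qr + Qe) = 1.1:
Cₑ = (8.240·1.1 − 7.240·0) / 1.000 = 9.064 mg/L.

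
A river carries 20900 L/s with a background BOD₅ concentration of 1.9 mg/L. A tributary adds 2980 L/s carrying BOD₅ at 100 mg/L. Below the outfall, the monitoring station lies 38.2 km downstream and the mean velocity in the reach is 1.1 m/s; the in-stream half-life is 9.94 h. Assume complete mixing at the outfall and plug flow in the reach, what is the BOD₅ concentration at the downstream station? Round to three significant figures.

7.22 mg/L

Mass balance: C = (20900·1.900 + 2980·100.0) / 23880 = 337700/23880 = 14.14 mg/L.
Travel time t = 38.2·1000 / 1.1 = 34730 s = 9.646 h.
Half-life 9.94 h → k = ln 2 / 9.94 = 0.06973 h⁻¹ = 1.674 d⁻¹.
Applying C = C₀e^(−kt): 14.14 × 0.5103 = 7.217 mg/L.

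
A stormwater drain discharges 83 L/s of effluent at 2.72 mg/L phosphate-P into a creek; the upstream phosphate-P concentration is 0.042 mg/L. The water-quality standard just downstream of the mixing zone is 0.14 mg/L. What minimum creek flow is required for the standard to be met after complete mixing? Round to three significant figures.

Set C_mix = 0.14: (Q·0.04200 + 83.00·2.720) / (Q + 83.00) = 0.14
→ Q = 83.00·(2.720 − 0.14)/(0.14 − 0.04200) = 2185 L/s.

2190 L/s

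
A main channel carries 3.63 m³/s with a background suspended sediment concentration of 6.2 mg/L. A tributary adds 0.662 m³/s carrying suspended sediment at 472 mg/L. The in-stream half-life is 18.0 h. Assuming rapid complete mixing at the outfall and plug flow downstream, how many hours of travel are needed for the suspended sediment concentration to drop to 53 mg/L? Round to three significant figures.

10.0 h

After mixing, C = (3.630·6.200 + 0.6620·472.0) / 4.292 = 335.0/4.292 = 78.05 mg/L.
Half-life 18.0 h → k = ln 2 / 18.0 = 0.03851 h⁻¹ = 0.9242 d⁻¹.
78.05·exp(−k·t) = 53 → t = ln(78.05/53)/k = 36180 s = 10.05 h.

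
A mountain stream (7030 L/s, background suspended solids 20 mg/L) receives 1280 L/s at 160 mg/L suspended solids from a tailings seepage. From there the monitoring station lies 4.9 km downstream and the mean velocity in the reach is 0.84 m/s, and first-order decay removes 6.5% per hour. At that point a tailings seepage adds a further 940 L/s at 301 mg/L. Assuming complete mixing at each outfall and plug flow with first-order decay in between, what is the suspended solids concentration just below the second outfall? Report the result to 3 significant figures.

64.1 mg/L

Mass balance: C = (7030·20.00 + 1280·160.0) / 8310 = 345400/8310 = 41.56 mg/L; combined flow 8310 L/s.
Travel time t = 4.9·1000 / 0.84 = 5833 s = 1.620 h.
6.5%/h lost → k = −ln(1 − 0.065) = 0.06721 h⁻¹.
Applying C = C₀e^(−kt): 41.56 × 0.8968 = 37.28 mg/L.
Second outfall: C = (8310·37.28 + 940.0·301.0)/9250 = 64.08 mg/L.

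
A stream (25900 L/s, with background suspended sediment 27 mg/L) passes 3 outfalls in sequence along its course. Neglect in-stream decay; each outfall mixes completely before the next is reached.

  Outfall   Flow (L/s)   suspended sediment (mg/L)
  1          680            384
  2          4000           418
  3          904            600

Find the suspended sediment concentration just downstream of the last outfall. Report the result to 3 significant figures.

101 mg/L

Below outfall 1: Q → 26580 L/s, C = (25900·27.00 + 680.0·384.0)/26580 = 36.13 mg/L.
Below outfall 2: Q → 30580 L/s, C = (26580·36.13 + 4000·418.0)/30580 = 86.08 mg/L.
Below outfall 3: Q → 31480 L/s, C = (30580·86.08 + 904.0·600.0)/31480 = 100.8 mg/L.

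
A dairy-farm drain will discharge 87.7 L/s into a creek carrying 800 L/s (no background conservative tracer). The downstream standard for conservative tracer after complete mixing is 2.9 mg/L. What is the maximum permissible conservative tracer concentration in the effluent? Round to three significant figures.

29.4 mg/L

At the limit, (Qr·Cr + Qe·Cₑ)/(Qr + Qe) = 2.9:
Cₑ = (887.7·2.9 − 800.0·0) / 87.70 = 29.35 mg/L.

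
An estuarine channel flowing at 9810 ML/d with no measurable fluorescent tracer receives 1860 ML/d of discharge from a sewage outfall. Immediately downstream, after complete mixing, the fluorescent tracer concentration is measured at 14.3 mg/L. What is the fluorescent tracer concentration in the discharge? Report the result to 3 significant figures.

89.7 mg/L

Mass balance: 9810·0 + 1860·Cₑ = 11670·14.30
→ Cₑ = (11670·14.30 − 9810·0) / 1860 = 89.72 mg/L.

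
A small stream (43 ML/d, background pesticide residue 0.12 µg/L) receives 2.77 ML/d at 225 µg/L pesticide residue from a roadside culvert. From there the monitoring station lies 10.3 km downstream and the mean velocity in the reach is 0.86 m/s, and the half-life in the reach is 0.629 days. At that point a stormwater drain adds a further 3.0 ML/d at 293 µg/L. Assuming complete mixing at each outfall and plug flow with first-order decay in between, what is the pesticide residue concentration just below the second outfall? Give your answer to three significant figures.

Conservation of mass: C = (43.00·0.1200 + 2.770·225.0) / 45.77 = 628.4/45.77 = 13.73 µg/L; combined flow 45.77 ML/d.
Travel time t = 10.3·1000 / 0.86 = 11980 s = 3.327 h.
Half-life 0.629 d → k = ln 2 / 0.629 = 1.102 d⁻¹.
After decay, C = 13.73 × e^(−kt) = 13.73 × 0.8583 = 11.78 µg/L.
Second outfall: C = (45.77·11.78 + 3.000·293.0)/48.77 = 29.08 µg/L.

29.1 µg/L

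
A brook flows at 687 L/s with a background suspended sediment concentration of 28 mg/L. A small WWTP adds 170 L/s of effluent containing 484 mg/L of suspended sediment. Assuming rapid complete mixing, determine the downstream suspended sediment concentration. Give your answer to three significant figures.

118 mg/L

After mixing, C = (687.0·28.00 + 170.0·484.0) / 857.0 = 101500/857.0 = 118.5 mg/L.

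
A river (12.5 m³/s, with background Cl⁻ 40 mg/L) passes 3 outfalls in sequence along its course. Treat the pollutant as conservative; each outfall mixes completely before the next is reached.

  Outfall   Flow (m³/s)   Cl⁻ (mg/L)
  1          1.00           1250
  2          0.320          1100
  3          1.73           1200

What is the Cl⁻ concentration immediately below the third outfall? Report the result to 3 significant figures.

269 mg/L

Outfall 1: combined Q = 13.50 m³/s; C = (12.50·40.00 + 1.000·1250)/13.50 = 129.6 mg/L.
Outfall 2: combined Q = 13.82 m³/s; C = (13.50·129.6 + 0.3200·1100)/13.82 = 152.1 mg/L.
Outfall 3: combined Q = 15.55 m³/s; C = (13.82·152.1 + 1.730·1200)/15.55 = 268.7 mg/L.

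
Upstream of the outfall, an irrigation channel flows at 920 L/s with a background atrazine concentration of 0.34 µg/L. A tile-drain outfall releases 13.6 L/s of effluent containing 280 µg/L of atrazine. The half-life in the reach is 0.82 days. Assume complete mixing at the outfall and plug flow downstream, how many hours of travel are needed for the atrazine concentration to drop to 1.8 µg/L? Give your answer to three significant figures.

25.5 h

Conservation of mass: C = (920.0·0.3400 + 13.60·280.0) / 933.6 = 4121/933.6 = 4.414 µg/L.
Half-life 0.82 d → k = ln 2 / 0.82 = 0.8453 d⁻¹.
4.414·exp(−k·t) = 1.8 → t = ln(4.414/1.8)/k = 91680 s = 25.47 h.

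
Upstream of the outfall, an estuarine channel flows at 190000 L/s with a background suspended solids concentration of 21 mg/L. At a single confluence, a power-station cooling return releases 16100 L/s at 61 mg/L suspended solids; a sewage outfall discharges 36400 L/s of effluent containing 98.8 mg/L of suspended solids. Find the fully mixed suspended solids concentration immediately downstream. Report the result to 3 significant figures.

Mixed concentration C = ΣQC/ΣQ = (190000·21.00 + 16100·61.00 + 36400·98.80) / 242500 = 8568000/242500 = 35.33 mg/L.

35.3 mg/L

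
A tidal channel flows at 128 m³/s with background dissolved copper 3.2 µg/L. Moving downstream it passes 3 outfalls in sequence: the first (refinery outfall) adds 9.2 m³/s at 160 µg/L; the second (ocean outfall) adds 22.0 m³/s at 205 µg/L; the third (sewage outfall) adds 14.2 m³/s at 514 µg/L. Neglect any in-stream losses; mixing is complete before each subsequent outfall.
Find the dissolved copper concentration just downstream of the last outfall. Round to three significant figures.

After outfall 1: Q = 128.0 + 9.200 = 137.2 m³/s; C = (128.0·3.200 + 9.200·160.0)/137.2 = 13.71 µg/L.
After outfall 2: Q = 137.2 + 22.00 = 159.2 m³/s; C = (137.2·13.71 + 22.00·205.0)/159.2 = 40.15 µg/L.
After outfall 3: Q = 159.2 + 14.20 = 173.4 m³/s; C = (159.2·40.15 + 14.20·514.0)/173.4 = 78.95 µg/L.

79.0 µg/L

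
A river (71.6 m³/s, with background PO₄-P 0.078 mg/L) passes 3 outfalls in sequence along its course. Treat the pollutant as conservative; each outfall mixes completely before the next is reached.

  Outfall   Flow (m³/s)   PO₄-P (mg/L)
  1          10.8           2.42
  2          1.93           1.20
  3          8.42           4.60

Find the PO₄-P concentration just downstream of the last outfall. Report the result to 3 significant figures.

0.785 mg/L

Outfall 1: combined Q = 82.40 m³/s; C = (71.60·0.07800 + 10.80·2.420)/82.40 = 0.3850 mg/L.
Outfall 2: combined Q = 84.33 m³/s; C = (82.40·0.3850 + 1.930·1.200)/84.33 = 0.4036 mg/L.
Outfall 3: combined Q = 92.75 m³/s; C = (84.33·0.4036 + 8.420·4.600)/92.75 = 0.7846 mg/L.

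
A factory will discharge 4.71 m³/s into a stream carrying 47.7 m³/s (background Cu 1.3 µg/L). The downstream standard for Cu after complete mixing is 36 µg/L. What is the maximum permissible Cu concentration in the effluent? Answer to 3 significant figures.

At the limit, (Qr·Cr + Qe·Cₑ)/(Qr + Qe) = 36:
Cₑ = (52.41·36 − 47.70·1.300) / 4.710 = 387.4 µg/L.

387 µg/L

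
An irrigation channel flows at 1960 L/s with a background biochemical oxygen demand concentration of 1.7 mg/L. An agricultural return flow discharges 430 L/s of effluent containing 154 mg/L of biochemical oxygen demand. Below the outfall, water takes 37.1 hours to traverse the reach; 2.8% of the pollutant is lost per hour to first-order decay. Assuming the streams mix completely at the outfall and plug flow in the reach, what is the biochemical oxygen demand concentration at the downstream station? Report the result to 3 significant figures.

10.1 mg/L

Flow-weighted average: C = (1960·1.700 + 430.0·154.0) / 2390 = 69550/2390 = 29.10 mg/L.
2.8%/h lost → k = −ln(1 − 0.028) = 0.02840 h⁻¹.
First-order decay: C = 29.10·exp(−k·t) = 29.10·0.3487 = 10.15 mg/L.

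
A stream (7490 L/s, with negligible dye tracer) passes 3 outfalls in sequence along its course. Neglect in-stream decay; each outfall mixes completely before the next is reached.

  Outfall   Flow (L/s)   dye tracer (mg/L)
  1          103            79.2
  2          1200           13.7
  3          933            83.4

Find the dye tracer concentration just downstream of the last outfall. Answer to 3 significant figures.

Below outfall 1: Q → 7593 L/s, C = (7490·0 + 103.0·79.20)/7593 = 1.074 mg/L.
Below outfall 2: Q → 8793 L/s, C = (7593·1.074 + 1200·13.70)/8793 = 2.797 mg/L.
Below outfall 3: Q → 9726 L/s, C = (8793·2.797 + 933.0·83.40)/9726 = 10.53 mg/L.

10.5 mg/L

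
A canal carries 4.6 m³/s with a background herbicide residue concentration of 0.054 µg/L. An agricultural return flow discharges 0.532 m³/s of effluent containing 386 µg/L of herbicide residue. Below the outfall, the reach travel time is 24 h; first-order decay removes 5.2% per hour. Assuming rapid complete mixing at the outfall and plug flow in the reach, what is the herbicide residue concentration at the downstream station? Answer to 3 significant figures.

11.1 µg/L

Conservation of mass: C = (4.600·0.05400 + 0.5320·386.0) / 5.132 = 205.6/5.132 = 40.06 µg/L.
5.2%/h lost → k = −ln(1 − 0.052) = 0.05340 h⁻¹.
Applying C = C₀e^(−kt): 40.06 × 0.2776 = 11.12 µg/L.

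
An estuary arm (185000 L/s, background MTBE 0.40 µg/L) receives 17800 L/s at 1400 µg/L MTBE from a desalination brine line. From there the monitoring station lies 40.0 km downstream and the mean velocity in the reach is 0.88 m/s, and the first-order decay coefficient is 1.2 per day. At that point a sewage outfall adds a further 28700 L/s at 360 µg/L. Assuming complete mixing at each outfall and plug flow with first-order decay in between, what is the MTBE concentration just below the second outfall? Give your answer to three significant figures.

102 µg/L

Mixed concentration C = ΣQC/ΣQ = (185000·0.4000 + 17800·1400) / 202800 = 24990000/202800 = 123.2 µg/L; combined flow 202800 L/s.
Travel time t = 40.0·1000 / 0.88 = 45450 s = 12.63 h.
After decay, C = 123.2 × e^(−kt) = 123.2 × 0.5319 = 65.55 µg/L.
At the second outfall, C = (202800·65.55 + 28700·360.0) / (202800 + 28700) = 102.1 µg/L.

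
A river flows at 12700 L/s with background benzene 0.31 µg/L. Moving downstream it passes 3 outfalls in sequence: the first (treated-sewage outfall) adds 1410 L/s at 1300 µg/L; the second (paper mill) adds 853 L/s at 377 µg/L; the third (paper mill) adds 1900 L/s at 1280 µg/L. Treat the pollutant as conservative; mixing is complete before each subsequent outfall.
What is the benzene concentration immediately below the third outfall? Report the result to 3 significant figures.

Outfall 1: combined Q = 14110 L/s; C = (12700·0.3100 + 1410·1300)/14110 = 130.2 µg/L.
Outfall 2: combined Q = 14960 L/s; C = (14110·130.2 + 853.0·377.0)/14960 = 144.3 µg/L.
Outfall 3: combined Q = 16860 L/s; C = (14960·144.3 + 1900·1280)/16860 = 272.2 µg/L.

272 µg/L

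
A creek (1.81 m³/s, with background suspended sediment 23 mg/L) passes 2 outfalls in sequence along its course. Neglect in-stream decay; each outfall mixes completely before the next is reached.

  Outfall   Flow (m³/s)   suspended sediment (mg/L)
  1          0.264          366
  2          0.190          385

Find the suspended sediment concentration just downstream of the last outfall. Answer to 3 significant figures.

Below outfall 1: Q → 2.074 m³/s, C = (1.810·23.00 + 0.2640·366.0)/2.074 = 66.66 mg/L.
Below outfall 2: Q → 2.264 m³/s, C = (2.074·66.66 + 0.1900·385.0)/2.264 = 93.38 mg/L.

93.4 mg/L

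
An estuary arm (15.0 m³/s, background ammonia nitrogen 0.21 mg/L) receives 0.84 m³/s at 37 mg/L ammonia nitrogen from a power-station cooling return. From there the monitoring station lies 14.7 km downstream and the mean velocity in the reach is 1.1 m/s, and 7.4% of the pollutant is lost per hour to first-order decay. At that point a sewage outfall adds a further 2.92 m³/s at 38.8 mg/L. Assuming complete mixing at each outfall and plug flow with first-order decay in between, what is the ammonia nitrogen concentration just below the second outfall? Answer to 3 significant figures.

7.41 mg/L

Mass balance: C = (15.00·0.2100 + 0.8400·37.00) / 15.84 = 34.23/15.84 = 2.161 mg/L; combined flow 15.84 m³/s.
Travel time t = 14.7·1000 / 1.1 = 13360 s = 3.712 h.
7.4%/h lost → k = −ln(1 − 0.074) = 0.07688 h⁻¹.
After decay, C = 2.161 × e^(−kt) = 2.161 × 0.7517 = 1.624 mg/L.
Second outfall: C = (15.84·1.624 + 2.920·38.80)/18.76 = 7.411 mg/L.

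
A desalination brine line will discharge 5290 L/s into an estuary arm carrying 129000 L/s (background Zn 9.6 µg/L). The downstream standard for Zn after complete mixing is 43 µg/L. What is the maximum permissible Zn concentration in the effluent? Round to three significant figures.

857 µg/L

At the limit, (Qr·Cr + Qe·Cₑ)/(Qr + Qe) = 43:
Cₑ = (134300·43 − 129000·9.600) / 5290 = 857.5 µg/L.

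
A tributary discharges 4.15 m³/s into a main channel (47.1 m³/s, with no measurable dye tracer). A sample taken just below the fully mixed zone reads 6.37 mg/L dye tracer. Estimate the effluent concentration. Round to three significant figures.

78.7 mg/L

Mass balance: 47.10·0 + 4.150·Cₑ = 51.25·6.370
→ Cₑ = (51.25·6.370 − 47.10·0) / 4.150 = 78.67 mg/L.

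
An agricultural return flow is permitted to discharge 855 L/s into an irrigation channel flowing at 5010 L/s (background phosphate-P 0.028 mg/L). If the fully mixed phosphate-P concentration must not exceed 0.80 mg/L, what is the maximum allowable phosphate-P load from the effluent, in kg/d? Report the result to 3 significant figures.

Mass balance at the limit: 5010·0.02800 + 855.0·Cₑ = 5865·0.80 → Cₑ = 5.324 mg/L.
855.0 L/s = 0.8550 m³/s. Load = 0.8550 m³/s × 5.324 g/m³ × 86 400 s/d = 393.3 kg/d.

393 kg/d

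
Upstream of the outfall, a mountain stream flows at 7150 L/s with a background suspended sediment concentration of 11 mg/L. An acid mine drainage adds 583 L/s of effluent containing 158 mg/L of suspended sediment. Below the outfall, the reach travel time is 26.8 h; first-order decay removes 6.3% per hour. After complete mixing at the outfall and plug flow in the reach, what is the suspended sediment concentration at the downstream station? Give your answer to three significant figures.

After mixing, C = (7150·11.00 + 583.0·158.0) / 7733 = 170800/7733 = 22.08 mg/L.
6.3%/h lost → k = −ln(1 − 0.063) = 0.06507 h⁻¹.
Decay over the reach: 22.08·exp(−kt) = 22.08·0.1748 = 3.861 mg/L.

3.86 mg/L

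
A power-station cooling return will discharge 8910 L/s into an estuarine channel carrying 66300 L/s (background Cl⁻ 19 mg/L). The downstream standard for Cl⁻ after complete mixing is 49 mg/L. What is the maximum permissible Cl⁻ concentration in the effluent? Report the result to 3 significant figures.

272 mg/L

At the limit, (Qr·Cr + Qe·Cₑ)/(Qr + Qe) = 49:
Cₑ = (75210·49 − 66300·19.00) / 8910 = 272.2 mg/L.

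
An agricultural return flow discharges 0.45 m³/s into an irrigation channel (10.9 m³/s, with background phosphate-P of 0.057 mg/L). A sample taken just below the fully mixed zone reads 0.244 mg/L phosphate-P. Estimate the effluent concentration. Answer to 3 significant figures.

Mass balance: 10.90·0.05700 + 0.4500·Cₑ = 11.35·0.2440
→ Cₑ = (11.35·0.2440 − 10.90·0.05700) / 0.4500 = 4.774 mg/L.

4.77 mg/L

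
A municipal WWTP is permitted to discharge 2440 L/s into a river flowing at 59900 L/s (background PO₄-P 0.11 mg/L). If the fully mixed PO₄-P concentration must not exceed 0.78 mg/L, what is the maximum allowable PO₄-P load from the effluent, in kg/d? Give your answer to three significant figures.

Mass balance at the limit: 59900·0.1100 + 2440·Cₑ = 62340·0.78 → Cₑ = 17.23 mg/L.
2440 L/s = 2.440 m³/s. Load = 2.440 m³/s × 17.23 g/m³ × 86 400 s/d = 3632 kg/d.

3630 kg/d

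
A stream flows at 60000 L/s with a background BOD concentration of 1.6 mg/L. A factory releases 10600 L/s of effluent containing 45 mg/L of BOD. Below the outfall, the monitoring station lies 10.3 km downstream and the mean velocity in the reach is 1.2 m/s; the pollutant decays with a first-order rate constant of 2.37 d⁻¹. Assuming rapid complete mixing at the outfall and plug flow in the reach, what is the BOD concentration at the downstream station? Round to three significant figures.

Mixed concentration C = ΣQC/ΣQ = (60000·1.600 + 10600·45.00) / 70600 = 573000/70600 = 8.116 mg/L.
Travel time t = 10.3·1000 / 1.2 = 8583 s = 2.384 h.
After decay, C = 8.116 × e^(−kt) = 8.116 × 0.7902 = 6.414 mg/L.

6.41 mg/L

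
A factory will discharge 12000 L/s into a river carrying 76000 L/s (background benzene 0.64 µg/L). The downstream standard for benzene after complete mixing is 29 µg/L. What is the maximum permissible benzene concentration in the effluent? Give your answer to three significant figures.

At the limit, (Qr·Cr + Qe·Cₑ)/(Qr + Qe) = 29:
Cₑ = (88000·29 − 76000·0.6400) / 12000 = 208.6 µg/L.

209 µg/L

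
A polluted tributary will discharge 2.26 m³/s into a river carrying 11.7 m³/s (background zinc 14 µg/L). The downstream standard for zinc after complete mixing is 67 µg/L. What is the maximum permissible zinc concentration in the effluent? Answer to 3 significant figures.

At the limit, (Qr·Cr + Qe·Cₑ)/(Qr + Qe) = 67:
Cₑ = (13.96·67 − 11.70·14.00) / 2.260 = 341.4 µg/L.

341 µg/L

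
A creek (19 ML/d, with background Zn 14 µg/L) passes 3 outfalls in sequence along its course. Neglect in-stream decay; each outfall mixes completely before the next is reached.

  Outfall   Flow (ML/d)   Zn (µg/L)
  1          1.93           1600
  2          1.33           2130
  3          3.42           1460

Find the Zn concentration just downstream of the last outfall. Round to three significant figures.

Outfall 1: combined Q = 20.93 ML/d; C = (19.00·14.00 + 1.930·1600)/20.93 = 160.2 µg/L.
Outfall 2: combined Q = 22.26 ML/d; C = (20.93·160.2 + 1.330·2130)/22.26 = 277.9 µg/L.
Outfall 3: combined Q = 25.68 ML/d; C = (22.26·277.9 + 3.420·1460)/25.68 = 435.4 µg/L.

435 µg/L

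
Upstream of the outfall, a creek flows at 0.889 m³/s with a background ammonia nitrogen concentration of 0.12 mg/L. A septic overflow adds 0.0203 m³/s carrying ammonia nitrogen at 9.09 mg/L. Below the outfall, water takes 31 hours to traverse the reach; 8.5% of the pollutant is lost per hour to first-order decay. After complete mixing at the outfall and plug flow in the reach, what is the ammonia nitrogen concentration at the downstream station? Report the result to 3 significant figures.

After mixing, C = (0.8890·0.1200 + 0.02030·9.090) / 0.9093 = 0.2912/0.9093 = 0.3203 mg/L.
8.5%/h lost → k = −ln(1 − 0.085) = 0.08883 h⁻¹.
First-order decay: C = 0.3203·exp(−k·t) = 0.3203·0.06369 = 0.02040 mg/L.

0.0204 mg/L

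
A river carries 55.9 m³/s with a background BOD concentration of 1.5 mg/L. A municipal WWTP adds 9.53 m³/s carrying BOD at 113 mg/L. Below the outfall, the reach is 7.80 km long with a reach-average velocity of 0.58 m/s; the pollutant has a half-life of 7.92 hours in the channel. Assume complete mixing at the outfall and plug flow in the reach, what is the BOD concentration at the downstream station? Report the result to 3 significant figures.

12.8 mg/L

Flow-weighted average: C = (55.90·1.500 + 9.530·113.0) / 65.43 = 1161/65.43 = 17.74 mg/L.
Travel time t = 7.80·1000 / 0.58 = 13450 s = 3.736 h.
Half-life 7.92 h → k = ln 2 / 7.92 = 0.08752 h⁻¹ = 2.100 d⁻¹.
After decay, C = 17.74 × e^(−kt) = 17.74 × 0.7211 = 12.79 mg/L.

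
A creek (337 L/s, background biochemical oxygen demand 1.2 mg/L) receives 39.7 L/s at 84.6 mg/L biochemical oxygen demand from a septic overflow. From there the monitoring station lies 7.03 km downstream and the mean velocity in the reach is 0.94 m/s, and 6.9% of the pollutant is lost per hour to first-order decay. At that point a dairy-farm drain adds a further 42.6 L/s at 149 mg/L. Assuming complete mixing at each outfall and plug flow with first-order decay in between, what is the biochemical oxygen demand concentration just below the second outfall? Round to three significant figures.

Conservation of mass: C = (337.0·1.200 + 39.70·84.60) / 376.7 = 3763/376.7 = 9.989 mg/L; combined flow 376.7 L/s.
Travel time t = 7.03·1000 / 0.94 = 7479 s = 2.077 h.
6.9%/h lost → k = −ln(1 − 0.069) = 0.07150 h⁻¹.
Applying C = C₀e^(−kt): 9.989 × 0.8620 = 8.611 mg/L.
At the second outfall, C = (376.7·8.611 + 42.60·149.0) / (376.7 + 42.60) = 22.87 mg/L.

22.9 mg/L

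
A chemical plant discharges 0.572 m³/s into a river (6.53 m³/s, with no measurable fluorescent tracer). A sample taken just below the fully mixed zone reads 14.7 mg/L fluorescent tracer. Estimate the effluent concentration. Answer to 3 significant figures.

Mass balance: 6.530·0 + 0.5720·Cₑ = 7.102·14.70
→ Cₑ = (7.102·14.70 − 6.530·0) / 0.5720 = 182.5 mg/L.

183 mg/L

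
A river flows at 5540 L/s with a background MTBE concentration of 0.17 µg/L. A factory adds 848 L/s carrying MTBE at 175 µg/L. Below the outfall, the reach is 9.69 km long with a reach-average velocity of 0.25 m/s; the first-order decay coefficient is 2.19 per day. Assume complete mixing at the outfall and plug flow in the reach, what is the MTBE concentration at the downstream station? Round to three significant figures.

8.75 µg/L

After mixing, C = (5540·0.1700 + 848.0·175.0) / 6388 = 149300/6388 = 23.38 µg/L.
Travel time t = 9.69·1000 / 0.25 = 38760 s = 10.77 h.
Decay over the reach: 23.38·exp(−kt) = 23.38·0.3744 = 8.753 µg/L.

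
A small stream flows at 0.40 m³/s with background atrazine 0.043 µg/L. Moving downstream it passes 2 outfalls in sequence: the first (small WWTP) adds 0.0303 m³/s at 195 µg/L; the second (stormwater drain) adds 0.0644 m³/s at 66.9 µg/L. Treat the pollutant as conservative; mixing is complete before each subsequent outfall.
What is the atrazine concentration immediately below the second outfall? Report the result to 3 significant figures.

20.7 µg/L

Outfall 1: combined Q = 0.4303 m³/s; C = (0.4000·0.04300 + 0.03030·195.0)/0.4303 = 13.77 µg/L.
Outfall 2: combined Q = 0.4947 m³/s; C = (0.4303·13.77 + 0.06440·66.90)/0.4947 = 20.69 µg/L.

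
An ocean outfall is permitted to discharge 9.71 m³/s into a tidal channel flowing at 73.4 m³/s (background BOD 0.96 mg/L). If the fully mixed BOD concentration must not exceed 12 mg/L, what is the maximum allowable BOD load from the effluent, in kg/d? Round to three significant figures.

Mass balance at the limit: 73.40·0.9600 + 9.710·Cₑ = 83.11·12 → Cₑ = 95.45 mg/L.
Load = 9.710 m³/s × 95.45 g/m³ × 86 400 s/d = 80080 kg/d.

80100 kg/d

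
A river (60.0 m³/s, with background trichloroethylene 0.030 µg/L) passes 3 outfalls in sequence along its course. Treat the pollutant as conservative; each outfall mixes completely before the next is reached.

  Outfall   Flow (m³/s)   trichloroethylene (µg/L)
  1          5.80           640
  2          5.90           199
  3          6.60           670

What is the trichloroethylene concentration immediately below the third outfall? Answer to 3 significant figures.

119 µg/L

Below outfall 1: Q → 65.80 m³/s, C = (60.00·0.03000 + 5.800·640.0)/65.80 = 56.44 µg/L.
Below outfall 2: Q → 71.70 m³/s, C = (65.80·56.44 + 5.900·199.0)/71.70 = 68.17 µg/L.
Below outfall 3: Q → 78.30 m³/s, C = (71.70·68.17 + 6.600·670.0)/78.30 = 118.9 µg/L.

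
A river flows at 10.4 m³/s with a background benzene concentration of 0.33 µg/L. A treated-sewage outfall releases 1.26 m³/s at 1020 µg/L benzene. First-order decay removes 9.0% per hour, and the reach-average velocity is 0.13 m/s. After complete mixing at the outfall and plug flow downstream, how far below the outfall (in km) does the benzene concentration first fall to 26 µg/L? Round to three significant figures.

7.18 km

Mixed concentration C = ΣQC/ΣQ = (10.40·0.3300 + 1.260·1020) / 11.66 = 1289/11.66 = 110.5 µg/L.
9.0%/h lost → k = −ln(1 − 0.09) = 0.09431 h⁻¹.
Set 110.5·exp(−k·t) = 26 → t = ln(110.5/26)/k = 55240 s = 15.34 h.
Distance = v·t = 0.13·55240 = 7181 m = 7.181 km.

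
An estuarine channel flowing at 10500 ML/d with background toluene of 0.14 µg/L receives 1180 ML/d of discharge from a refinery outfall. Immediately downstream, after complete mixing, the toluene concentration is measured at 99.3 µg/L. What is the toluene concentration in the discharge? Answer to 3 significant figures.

Mass balance: 10500·0.1400 + 1180·Cₑ = 11680·99.30
→ Cₑ = (11680·99.30 − 10500·0.1400) / 1180 = 981.7 µg/L.

982 µg/L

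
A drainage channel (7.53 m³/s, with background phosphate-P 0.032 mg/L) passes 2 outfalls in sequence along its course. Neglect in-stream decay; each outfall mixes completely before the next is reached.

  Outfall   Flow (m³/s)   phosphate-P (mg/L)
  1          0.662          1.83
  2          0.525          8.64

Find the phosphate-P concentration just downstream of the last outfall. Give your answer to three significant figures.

0.687 mg/L

Outfall 1: combined Q = 8.192 m³/s; C = (7.530·0.03200 + 0.6620·1.830)/8.192 = 0.1773 mg/L.
Outfall 2: combined Q = 8.717 m³/s; C = (8.192·0.1773 + 0.5250·8.640)/8.717 = 0.6870 mg/L.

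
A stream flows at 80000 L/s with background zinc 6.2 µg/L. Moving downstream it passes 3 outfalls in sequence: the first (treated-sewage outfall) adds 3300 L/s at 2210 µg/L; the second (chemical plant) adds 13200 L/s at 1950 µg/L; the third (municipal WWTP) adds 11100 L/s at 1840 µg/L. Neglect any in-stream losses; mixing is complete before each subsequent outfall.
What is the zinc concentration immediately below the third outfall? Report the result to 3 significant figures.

After outfall 1: Q = 80000 + 3300 = 83300 L/s; C = (80000·6.200 + 3300·2210)/83300 = 93.51 µg/L.
After outfall 2: Q = 83300 + 13200 = 96500 L/s; C = (83300·93.51 + 13200·1950)/96500 = 347.5 µg/L.
After outfall 3: Q = 96500 + 11100 = 107600 L/s; C = (96500·347.5 + 11100·1840)/107600 = 501.4 µg/L.

501 µg/L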